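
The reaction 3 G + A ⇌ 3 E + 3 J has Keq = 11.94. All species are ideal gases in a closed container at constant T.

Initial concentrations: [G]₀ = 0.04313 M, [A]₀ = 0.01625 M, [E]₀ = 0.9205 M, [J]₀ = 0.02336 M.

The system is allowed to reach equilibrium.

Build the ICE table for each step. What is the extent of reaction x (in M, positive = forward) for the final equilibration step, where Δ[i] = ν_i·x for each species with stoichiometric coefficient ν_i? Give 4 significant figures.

Q₀ = 7.626 vs Keq = 11.94 ⇒ Q<K, forward
Step 1:
                  G         A         E         J
  Initial   0.04313   0.01625    0.9205   0.02336
  Change  -0.002051 -6.8372e-04  0.002051  0.002051
  Equil     0.04108   0.01557    0.9226   0.02541
  solve Keq expr → x = 6.8372e-04; check Q = 11.94

x = 6.8372e-04 M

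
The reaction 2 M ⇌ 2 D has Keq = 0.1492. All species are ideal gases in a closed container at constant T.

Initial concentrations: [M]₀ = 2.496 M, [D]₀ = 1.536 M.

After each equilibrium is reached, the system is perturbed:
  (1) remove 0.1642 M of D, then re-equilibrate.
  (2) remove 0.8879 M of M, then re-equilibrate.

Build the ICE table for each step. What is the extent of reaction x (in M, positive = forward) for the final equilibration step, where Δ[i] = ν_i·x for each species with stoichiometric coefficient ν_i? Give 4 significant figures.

x = -0.1237 M

Q₀ = 0.3787 vs Keq = 0.1492 ⇒ Q>K, reverse
Step 1:
                    M           D
  init          2.496       1.536
  Δ            0.4125     -0.4125
  eq            2.909       1.123
  solve Keq expr → x = -0.2063; check Q = 0.1492
Then remove 0.1642 M of D.
Step 2:
                    M           D
  init          2.909      0.9593
  Δ           -0.1184      0.1184
  eq             2.79       1.078
  solve Keq expr → x = 0.05922; check Q = 0.1492
Then remove 0.8879 M of M.
Step 3:
                    M           D
  init          1.902       1.078
  Δ            0.2474     -0.2474
  eq             2.15      0.8303
  solve Keq expr → x = -0.1237; check Q = 0.1492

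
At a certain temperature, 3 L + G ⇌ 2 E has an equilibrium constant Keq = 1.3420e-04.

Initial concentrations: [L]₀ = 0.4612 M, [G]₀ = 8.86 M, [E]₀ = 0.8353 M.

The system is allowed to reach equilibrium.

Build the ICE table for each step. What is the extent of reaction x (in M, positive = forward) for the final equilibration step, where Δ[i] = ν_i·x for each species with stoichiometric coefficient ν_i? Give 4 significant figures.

Q₀ = 0.8028 vs Keq = 1.3420e-04 ⇒ Q>K, reverse
Step 1:
                  L         G         E
  Initial    0.4612      8.86    0.8353
  Change      1.145    0.3818   -0.7636
  Equil       1.607     9.242   0.07171
  solve Keq expr → x = -0.3818; check Q = 1.3420e-04

x = -0.3818 M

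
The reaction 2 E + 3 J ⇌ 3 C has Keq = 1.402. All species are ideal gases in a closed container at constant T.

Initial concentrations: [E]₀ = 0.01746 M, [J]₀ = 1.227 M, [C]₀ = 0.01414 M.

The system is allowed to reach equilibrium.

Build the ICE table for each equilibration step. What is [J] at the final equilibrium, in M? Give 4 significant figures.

Q₀ = 0.00502 vs Keq = 1.402 ⇒ Q<K, forward
Step 1:
                   E          J          C
  Initial    0.01746      1.227    0.01414
  Change    -0.01342   -0.02013    0.02013
  Equil     0.004041      1.207    0.03427
  solve Keq expr → x = 0.00671; check Q = 1.402

[J]_eq = 1.207 M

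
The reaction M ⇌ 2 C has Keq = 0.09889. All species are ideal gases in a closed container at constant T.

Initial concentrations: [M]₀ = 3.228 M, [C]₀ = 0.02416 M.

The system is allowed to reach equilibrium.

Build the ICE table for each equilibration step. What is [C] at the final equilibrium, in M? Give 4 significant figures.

Q₀ = 1.8083e-04 vs Keq = 0.09889 ⇒ Q<K, forward
Step 1:
                    M           C
  Initial       3.228     0.02416
  Change      -0.2589      0.5177
  Equil         2.969      0.5419
  solve Keq expr → x = 0.2589; check Q = 0.09889

[C]_eq = 0.5419 M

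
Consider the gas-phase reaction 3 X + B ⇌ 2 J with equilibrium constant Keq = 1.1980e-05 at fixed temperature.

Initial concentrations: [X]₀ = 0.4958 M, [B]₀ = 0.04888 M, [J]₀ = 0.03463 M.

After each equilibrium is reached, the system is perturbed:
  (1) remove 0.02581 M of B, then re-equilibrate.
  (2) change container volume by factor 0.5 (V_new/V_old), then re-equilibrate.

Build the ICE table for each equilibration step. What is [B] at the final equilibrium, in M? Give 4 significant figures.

[B]_eq = 0.08021 M

Q₀ = 0.2013 vs Keq = 1.1980e-05 ⇒ Q>K, reverse
Step 1:
                  X         B         J
  Initial    0.4958   0.04888   0.03463
  Change    0.05141   0.01714  -0.03427
  Equil      0.5472   0.06602 3.5998e-04
  solve Keq expr → x = -0.01714; check Q = 1.1980e-05
Then remove 0.02581 M of B.
Step 2:
                  X         B         J
  Initial    0.5472   0.04021 3.5998e-04
  Change  1.1823e-04 3.9411e-05 -7.8821e-05
  Equil      0.5473   0.04024 2.8116e-04
  solve Keq expr → x = -3.9411e-05; check Q = 1.1980e-05
Then change container volume by factor 0.5 (V_new/V_old).
Step 3:
                  X         B         J
  Initial     1.095   0.08049 5.6231e-04
  Change  -8.3860e-04 -2.7953e-04 5.5907e-04
  Equil       1.094   0.08021  0.001121
  solve Keq expr → x = 2.7953e-04; check Q = 1.1980e-05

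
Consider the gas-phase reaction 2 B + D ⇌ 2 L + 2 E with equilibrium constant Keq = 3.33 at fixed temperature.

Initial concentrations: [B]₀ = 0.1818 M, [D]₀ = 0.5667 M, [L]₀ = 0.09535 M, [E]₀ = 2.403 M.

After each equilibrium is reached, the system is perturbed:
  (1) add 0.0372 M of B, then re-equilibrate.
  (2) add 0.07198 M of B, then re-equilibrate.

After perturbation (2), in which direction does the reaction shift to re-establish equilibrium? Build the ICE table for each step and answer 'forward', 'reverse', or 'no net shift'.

Q₀ = 2.803 vs Keq = 3.33 ⇒ Q<K, forward
Step 1:
                   B          D          L          E
  Initial     0.1818     0.5667    0.09535      2.403
  Change   -0.005174  -0.002587   0.005174   0.005174
  Equil       0.1766     0.5641     0.1005      2.408
  solve Keq expr → x = 0.002587; check Q = 3.33
Then add 0.0372 M of B.
Step 2:
                   B          D          L          E
  Initial     0.2138     0.5641     0.1005      2.408
  Change     -0.0127   -0.00635     0.0127     0.0127
  Equil       0.2011     0.5578     0.1132      2.421
  solve Keq expr → x = 0.00635; check Q = 3.33
Then add 0.07198 M of B.
Step 3:
                   B          D          L          E
  Initial     0.2731     0.5578     0.1132      2.421
  Change    -0.02408   -0.01204    0.02408    0.02408
  Equil        0.249     0.5457     0.1373      2.445
  solve Keq expr → x = 0.01204; check Q = 3.33

Direction: forward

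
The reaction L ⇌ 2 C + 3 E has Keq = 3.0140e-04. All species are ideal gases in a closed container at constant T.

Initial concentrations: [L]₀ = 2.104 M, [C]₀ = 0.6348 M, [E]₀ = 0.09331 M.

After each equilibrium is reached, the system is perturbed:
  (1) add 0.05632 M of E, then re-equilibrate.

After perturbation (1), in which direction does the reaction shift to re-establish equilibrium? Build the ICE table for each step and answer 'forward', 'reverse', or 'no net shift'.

Q₀ = 1.5560e-04 vs Keq = 3.0140e-04 ⇒ Q<K, forward
Step 1:
                    L           C           E
  I             2.104      0.6348     0.09331
  C         -0.007061     0.01412     0.02118
  E             2.097      0.6489      0.1145
  solve Keq expr → x = 0.007061; check Q = 3.0140e-04
Then add 0.05632 M of E.
Step 2:
                    L           C           E
  I             2.097      0.6489      0.1708
  C           0.01725     -0.0345    -0.05175
  E             2.114      0.6144      0.1191
  solve Keq expr → x = -0.01725; check Q = 3.0140e-04

Direction: reverse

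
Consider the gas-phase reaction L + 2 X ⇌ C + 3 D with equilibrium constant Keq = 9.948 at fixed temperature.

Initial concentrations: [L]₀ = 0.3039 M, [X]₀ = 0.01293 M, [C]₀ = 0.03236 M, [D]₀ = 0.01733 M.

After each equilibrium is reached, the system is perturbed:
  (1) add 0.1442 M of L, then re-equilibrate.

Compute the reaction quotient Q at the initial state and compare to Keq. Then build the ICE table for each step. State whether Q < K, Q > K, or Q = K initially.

Q₀ = 0.003315 vs Keq = 9.948 ⇒ Q<K, forward
Step 1:
                    L           X           C           D
  Initial      0.3039     0.01293     0.03236     0.01733
  Change    -0.006083    -0.01217    0.006083     0.01825
  Equil        0.2978  7.6444e-04     0.03844     0.03558
  solve Keq expr → x = 0.006083; check Q = 9.948
Then add 0.1442 M of L.
Step 2:
                    L           X           C           D
  Initial       0.442  7.6444e-04     0.03844     0.03558
  Change  -6.5582e-05 -1.3116e-04  6.5582e-05  1.9674e-04
  Equil         0.442  6.3328e-04     0.03851     0.03578
  solve Keq expr → x = 6.5582e-05; check Q = 9.948

Q₀ = 0.003315; Q < K (proceeds forward)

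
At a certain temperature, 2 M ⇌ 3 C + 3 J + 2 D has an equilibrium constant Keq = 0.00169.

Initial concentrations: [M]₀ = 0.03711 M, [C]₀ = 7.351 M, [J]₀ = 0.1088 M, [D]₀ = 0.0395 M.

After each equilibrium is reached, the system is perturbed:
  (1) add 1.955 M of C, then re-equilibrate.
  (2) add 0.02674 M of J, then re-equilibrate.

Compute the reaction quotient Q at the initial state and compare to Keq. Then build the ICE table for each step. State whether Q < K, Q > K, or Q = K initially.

Q₀ = 0.5796 vs Keq = 0.00169 ⇒ Q>K, reverse
Step 1:
                    M           C           J           D
  Initial     0.03711       7.351      0.1088      0.0395
  Change      0.03057    -0.04586    -0.04586    -0.03057
  Equil       0.06768       7.305     0.06294    0.008925
  solve Keq expr → x = -0.01529; check Q = 0.00169
Then add 1.955 M of C.
Step 2:
                    M           C           J           D
  Initial     0.06768        9.26     0.06294    0.008925
  Change     0.001996   -0.002993   -0.002993   -0.001996
  Equil       0.06968       9.257     0.05994     0.00693
  solve Keq expr → x = -9.9780e-04; check Q = 0.00169
Then add 0.02674 M of J.
Step 3:
                    M           C           J           D
  Initial     0.06968       9.257     0.08668     0.00693
  Change     0.002513    -0.00377    -0.00377   -0.002513
  Equil       0.07219       9.253     0.08291    0.004416
  solve Keq expr → x = -0.001257; check Q = 0.00169

Q₀ = 0.5796; Q > K (proceeds reverse)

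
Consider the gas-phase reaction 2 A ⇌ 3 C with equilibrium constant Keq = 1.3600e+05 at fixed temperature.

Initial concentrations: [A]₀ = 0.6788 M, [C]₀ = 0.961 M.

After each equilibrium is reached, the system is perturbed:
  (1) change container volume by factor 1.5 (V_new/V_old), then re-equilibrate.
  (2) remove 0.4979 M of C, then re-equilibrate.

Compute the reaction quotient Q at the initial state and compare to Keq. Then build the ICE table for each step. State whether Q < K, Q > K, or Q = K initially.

Q₀ = 1.926 vs Keq = 1.3600e+05 ⇒ Q<K, forward
Step 1:
                    A           C
  I            0.6788       0.961
  C           -0.6713       1.007
  E          0.007486       1.968
  solve Keq expr → x = 0.3357; check Q = 1.3600e+05
Then change container volume by factor 1.5 (V_new/V_old).
Step 2:
                    A           C
  I          0.004991       1.312
  C       -9.0947e-04    0.001364
  E          0.004081       1.313
  solve Keq expr → x = 4.5473e-04; check Q = 1.3600e+05
Then remove 0.4979 M of C.
Step 3:
                    A           C
  I          0.004081      0.8154
  C         -0.002073     0.00311
  E          0.002008      0.8186
  solve Keq expr → x = 0.001037; check Q = 1.3600e+05

Q₀ = 1.926; Q < K (proceeds forward)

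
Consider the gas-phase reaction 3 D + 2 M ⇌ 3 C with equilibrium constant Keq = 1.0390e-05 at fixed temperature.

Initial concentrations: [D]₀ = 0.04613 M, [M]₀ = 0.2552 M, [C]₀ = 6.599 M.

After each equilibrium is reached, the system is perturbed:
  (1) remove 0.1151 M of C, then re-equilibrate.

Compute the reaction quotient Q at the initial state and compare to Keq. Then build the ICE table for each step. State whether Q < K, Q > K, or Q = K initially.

Q₀ = 4.4949e+07 vs Keq = 1.0390e-05 ⇒ Q>K, reverse
Step 1:
                   D          M          C
  Initial    0.04613     0.2552      6.599
  Change       6.231      4.154     -6.231
  Equil        6.277      4.409     0.3683
  solve Keq expr → x = -2.077; check Q = 1.0390e-05
Then remove 0.1151 M of C.
Step 2:
                   D          M          C
  Initial      6.277      4.409     0.2532
  Change     -0.1051   -0.07006     0.1051
  Equil        6.172      4.339     0.3583
  solve Keq expr → x = 0.03503; check Q = 1.0390e-05

Q₀ = 4.4949e+07; Q > K (proceeds reverse)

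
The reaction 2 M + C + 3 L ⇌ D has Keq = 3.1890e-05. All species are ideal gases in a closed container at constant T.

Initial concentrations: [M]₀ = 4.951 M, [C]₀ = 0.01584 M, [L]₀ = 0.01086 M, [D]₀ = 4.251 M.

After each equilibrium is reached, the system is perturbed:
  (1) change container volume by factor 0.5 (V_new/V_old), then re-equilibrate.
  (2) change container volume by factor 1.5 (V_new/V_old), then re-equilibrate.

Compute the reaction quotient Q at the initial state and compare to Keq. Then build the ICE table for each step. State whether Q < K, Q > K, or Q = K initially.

Q₀ = 8.5479e+06; Q > K (proceeds reverse)

Q₀ = 8.5479e+06 vs Keq = 3.1890e-05 ⇒ Q>K, reverse
Step 1:
                  M         C         L         D
  Initial     4.951   0.01584   0.01086     4.251
  Change      4.502     2.251     6.754    -2.251
  Equil       9.453     2.267     6.764         2
  solve Keq expr → x = -2.251; check Q = 3.1890e-05
Then change container volume by factor 0.5 (V_new/V_old).
Step 2:
                  M         C         L         D
  Initial     18.91     4.534     13.53         4
  Change     -4.237    -2.119    -6.356     2.119
  Equil       14.67     2.415     7.173     6.118
  solve Keq expr → x = 2.119; check Q = 3.1890e-05
Then change container volume by factor 1.5 (V_new/V_old).
Step 3:
                  M         C         L         D
  Initial      9.78      1.61     4.782     4.079
  Change        1.5    0.7498     2.249   -0.7498
  Equil       11.28      2.36     7.032     3.329
  solve Keq expr → x = -0.7498; check Q = 3.1890e-05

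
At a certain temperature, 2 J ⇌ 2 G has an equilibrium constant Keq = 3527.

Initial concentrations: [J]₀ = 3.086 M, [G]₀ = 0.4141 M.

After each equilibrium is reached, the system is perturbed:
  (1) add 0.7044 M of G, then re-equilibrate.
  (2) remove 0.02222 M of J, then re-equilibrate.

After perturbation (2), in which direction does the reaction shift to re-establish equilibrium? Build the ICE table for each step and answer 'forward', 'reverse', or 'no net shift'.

Direction: reverse

Q₀ = 0.01801 vs Keq = 3527 ⇒ Q<K, forward
Step 1:
                   J          G
  init         3.086     0.4141
  Δ           -3.028      3.028
  eq         0.05796      3.442
  solve Keq expr → x = 1.514; check Q = 3527
Then add 0.7044 M of G.
Step 2:
                   J          G
  init       0.05796      4.147
  Δ          0.01166   -0.01166
  eq         0.06962      4.135
  solve Keq expr → x = -0.005832; check Q = 3527
Then remove 0.02222 M of J.
Step 3:
                   J          G
  init        0.0474      4.135
  Δ          0.02185   -0.02185
  eq         0.06926      4.113
  solve Keq expr → x = -0.01093; check Q = 3527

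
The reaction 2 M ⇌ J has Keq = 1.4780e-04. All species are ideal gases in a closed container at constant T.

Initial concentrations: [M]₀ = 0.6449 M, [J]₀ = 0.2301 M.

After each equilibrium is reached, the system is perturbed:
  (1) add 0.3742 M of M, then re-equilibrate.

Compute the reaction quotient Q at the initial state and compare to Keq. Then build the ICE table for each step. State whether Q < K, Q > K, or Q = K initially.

Q₀ = 0.5533 vs Keq = 1.4780e-04 ⇒ Q>K, reverse
Step 1:
                   M          J
  I           0.6449     0.2301
  C           0.4598    -0.2299
  E            1.105 1.8038e-04
  solve Keq expr → x = -0.2299; check Q = 1.4780e-04
Then add 0.3742 M of M.
Step 2:
                   M          J
  I            1.479 1.8038e-04
  C       -2.8554e-04 1.4277e-04
  E            1.479 3.2315e-04
  solve Keq expr → x = 1.4277e-04; check Q = 1.4780e-04

Q₀ = 0.5533; Q > K (proceeds reverse)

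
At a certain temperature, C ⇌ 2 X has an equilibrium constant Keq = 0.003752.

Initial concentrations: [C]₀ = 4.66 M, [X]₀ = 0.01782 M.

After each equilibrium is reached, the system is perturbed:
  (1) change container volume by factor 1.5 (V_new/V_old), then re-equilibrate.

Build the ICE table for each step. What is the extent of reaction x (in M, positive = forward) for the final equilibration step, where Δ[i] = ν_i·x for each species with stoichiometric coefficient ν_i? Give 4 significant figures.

Q₀ = 6.8144e-05 vs Keq = 0.003752 ⇒ Q<K, forward
Step 1:
                   C          X
  Initial       4.66    0.01782
  Change     -0.0568     0.1136
  Equil        4.603     0.1314
  solve Keq expr → x = 0.0568; check Q = 0.003752
Then change container volume by factor 1.5 (V_new/V_old).
Step 2:
                   C          X
  Initial      3.069    0.08761
  Change    -0.00976    0.01952
  Equil        3.059     0.1071
  solve Keq expr → x = 0.00976; check Q = 0.003752

x = 0.00976 M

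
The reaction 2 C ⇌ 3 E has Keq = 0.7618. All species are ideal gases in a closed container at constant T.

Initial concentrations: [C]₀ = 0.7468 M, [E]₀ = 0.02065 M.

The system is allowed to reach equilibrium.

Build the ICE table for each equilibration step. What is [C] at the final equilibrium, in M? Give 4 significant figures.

[C]_eq = 0.4194 M

Q₀ = 1.5789e-05 vs Keq = 0.7618 ⇒ Q<K, forward
Step 1:
                    C           E
  init         0.7468     0.02065
  Δ           -0.3274      0.4911
  eq           0.4194      0.5117
  solve Keq expr → x = 0.1637; check Q = 0.7618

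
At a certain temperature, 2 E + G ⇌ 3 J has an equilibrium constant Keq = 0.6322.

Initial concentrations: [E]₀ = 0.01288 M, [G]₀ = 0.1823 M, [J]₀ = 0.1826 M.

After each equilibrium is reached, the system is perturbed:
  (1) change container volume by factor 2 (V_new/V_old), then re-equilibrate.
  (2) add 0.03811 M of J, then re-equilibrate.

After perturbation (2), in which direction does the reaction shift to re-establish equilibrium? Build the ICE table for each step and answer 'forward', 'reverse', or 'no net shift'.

Q₀ = 201.3 vs Keq = 0.6322 ⇒ Q>K, reverse
Step 1:
                   E          G          J
  init       0.01288     0.1823     0.1826
  Δ          0.06137    0.03068   -0.09205
  eq         0.07425      0.213    0.09055
  solve Keq expr → x = -0.03068; check Q = 0.6322
Then change container volume by factor 2 (V_new/V_old).
Step 2:
                   E          G          J
  init       0.03712     0.1065    0.04527
  Δ                0          0          0
  eq         0.03712     0.1065    0.04527
  solve Keq expr → x = 0; check Q = 0.6322
Then add 0.03811 M of J.
Step 3:
                   E          G          J
  init       0.03712     0.1065    0.08338
  Δ          0.01621   0.008105   -0.02431
  eq         0.05333     0.1146    0.05907
  solve Keq expr → x = -0.008105; check Q = 0.6322

Direction: reverse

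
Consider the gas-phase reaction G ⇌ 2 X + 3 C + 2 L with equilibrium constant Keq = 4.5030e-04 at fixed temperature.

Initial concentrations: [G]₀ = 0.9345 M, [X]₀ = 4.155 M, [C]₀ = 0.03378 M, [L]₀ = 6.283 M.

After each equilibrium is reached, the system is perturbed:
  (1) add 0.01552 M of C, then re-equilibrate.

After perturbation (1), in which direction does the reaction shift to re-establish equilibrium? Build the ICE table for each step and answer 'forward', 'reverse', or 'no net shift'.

Q₀ = 0.02811 vs Keq = 4.5030e-04 ⇒ Q>K, reverse
Step 1:
                    G           X           C           L
  init         0.9345       4.155     0.03378       6.283
  Δ            0.0084     -0.0168     -0.0252     -0.0168
  eq           0.9429       4.138    0.008579       6.266
  solve Keq expr → x = -0.0084; check Q = 4.5030e-04
Then add 0.01552 M of C.
Step 2:
                    G           X           C           L
  init         0.9429       4.138      0.0241       6.266
  Δ           0.00516    -0.01032    -0.01548    -0.01032
  eq           0.9481       4.128    0.008619       6.256
  solve Keq expr → x = -0.00516; check Q = 4.5030e-04

Direction: reverse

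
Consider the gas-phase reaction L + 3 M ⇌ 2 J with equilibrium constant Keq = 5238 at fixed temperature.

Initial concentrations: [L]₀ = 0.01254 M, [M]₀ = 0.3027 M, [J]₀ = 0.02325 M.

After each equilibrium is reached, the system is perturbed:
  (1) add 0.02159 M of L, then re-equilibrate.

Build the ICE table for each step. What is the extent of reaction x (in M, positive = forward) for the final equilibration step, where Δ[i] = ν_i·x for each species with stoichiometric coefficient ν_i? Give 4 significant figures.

x = 0.02142 M

Q₀ = 1.554 vs Keq = 5238 ⇒ Q<K, forward
Step 1:
                    L           M           J
  Initial     0.01254      0.3027     0.02325
  Change     -0.01252    -0.03755     0.02503
  Equil    2.3874e-05      0.2652     0.04828
  solve Keq expr → x = 0.01252; check Q = 5238
Then add 0.02159 M of L.
Step 2:
                    L           M           J
  Initial     0.02161      0.2652     0.04828
  Change     -0.02142    -0.06426     0.04284
  Equil    1.9549e-04      0.2009     0.09112
  solve Keq expr → x = 0.02142; check Q = 5238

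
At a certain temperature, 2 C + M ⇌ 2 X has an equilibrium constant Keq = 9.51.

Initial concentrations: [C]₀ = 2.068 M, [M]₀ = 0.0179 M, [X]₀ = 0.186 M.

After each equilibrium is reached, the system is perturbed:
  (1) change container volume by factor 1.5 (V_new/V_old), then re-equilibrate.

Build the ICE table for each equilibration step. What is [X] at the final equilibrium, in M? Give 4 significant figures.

Q₀ = 0.4519 vs Keq = 9.51 ⇒ Q<K, forward
Step 1:
                  C         M         X
  Initial     2.068    0.0179     0.186
  Change   -0.03336  -0.01668   0.03336
  Equil       2.035  0.001222    0.2194
  solve Keq expr → x = 0.01668; check Q = 9.51
Then change container volume by factor 1.5 (V_new/V_old).
Step 2:
                  C         M         X
  Initial     1.356 8.1480e-04    0.1462
  Change  7.8580e-04 3.9290e-04 -7.8580e-04
  Equil       1.357  0.001208    0.1455
  solve Keq expr → x = -3.9290e-04; check Q = 9.51

[X]_eq = 0.1455 M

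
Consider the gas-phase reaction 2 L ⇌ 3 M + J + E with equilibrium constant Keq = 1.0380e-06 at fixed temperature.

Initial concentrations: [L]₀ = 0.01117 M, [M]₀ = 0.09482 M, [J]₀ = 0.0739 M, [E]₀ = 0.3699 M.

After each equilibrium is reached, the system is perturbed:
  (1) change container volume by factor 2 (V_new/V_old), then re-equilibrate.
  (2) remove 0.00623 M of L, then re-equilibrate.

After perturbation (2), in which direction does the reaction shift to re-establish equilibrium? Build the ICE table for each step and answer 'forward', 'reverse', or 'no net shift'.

Direction: reverse

Q₀ = 0.1868 vs Keq = 1.0380e-06 ⇒ Q>K, reverse
Step 1:
                  L         M         J         E
  I         0.01117   0.09482    0.0739    0.3699
  C         0.05859  -0.08789   -0.0293   -0.0293
  E         0.06976  0.006928    0.0446    0.3406
  solve Keq expr → x = -0.0293; check Q = 1.0380e-06
Then change container volume by factor 2 (V_new/V_old).
Step 2:
                  L         M         J         E
  I         0.03488  0.003464    0.0223    0.1703
  C       -0.002052  0.003078  0.001026  0.001026
  E         0.03283  0.006542   0.02333    0.1713
  solve Keq expr → x = 0.001026; check Q = 1.0380e-06
Then remove 0.00623 M of L.
Step 3:
                  L         M         J         E
  I          0.0266  0.006542   0.02333    0.1713
  C       5.0692e-04 -7.6038e-04 -2.5346e-04 -2.5346e-04
  E         0.02711  0.005781   0.02307    0.1711
  solve Keq expr → x = -2.5346e-04; check Q = 1.0380e-06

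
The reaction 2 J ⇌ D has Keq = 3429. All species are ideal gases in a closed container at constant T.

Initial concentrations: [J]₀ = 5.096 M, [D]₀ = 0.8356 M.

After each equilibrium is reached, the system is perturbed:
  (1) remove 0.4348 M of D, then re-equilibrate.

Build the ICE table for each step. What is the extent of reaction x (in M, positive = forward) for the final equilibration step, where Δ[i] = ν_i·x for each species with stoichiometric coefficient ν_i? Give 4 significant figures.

Q₀ = 0.03218 vs Keq = 3429 ⇒ Q<K, forward
Step 1:
                    J           D
  Initial       5.096      0.8356
  Change       -5.065       2.532
  Equil       0.03134       3.368
  solve Keq expr → x = 2.532; check Q = 3429
Then remove 0.4348 M of D.
Step 2:
                    J           D
  Initial     0.03134       2.933
  Change    -0.002088    0.001044
  Equil       0.02925       2.934
  solve Keq expr → x = 0.001044; check Q = 3429

x = 0.001044 M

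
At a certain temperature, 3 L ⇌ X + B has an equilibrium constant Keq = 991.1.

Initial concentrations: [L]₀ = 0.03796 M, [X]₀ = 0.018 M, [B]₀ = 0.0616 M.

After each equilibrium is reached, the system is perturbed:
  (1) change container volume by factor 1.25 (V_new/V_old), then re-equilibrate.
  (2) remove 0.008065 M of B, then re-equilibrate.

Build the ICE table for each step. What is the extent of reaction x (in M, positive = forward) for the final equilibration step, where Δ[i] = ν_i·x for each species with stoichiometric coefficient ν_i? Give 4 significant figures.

x = 1.6587e-04 M

Q₀ = 20.27 vs Keq = 991.1 ⇒ Q<K, forward
Step 1:
                   L          X          B
  init       0.03796      0.018     0.0616
  Δ         -0.02562   0.008541   0.008541
  eq         0.01234    0.02654    0.07014
  solve Keq expr → x = 0.008541; check Q = 991.1
Then change container volume by factor 1.25 (V_new/V_old).
Step 2:
                   L          X          B
  init      0.009871    0.02123    0.05611
  Δ       7.0779e-04 -2.3593e-04 -2.3593e-04
  eq         0.01058      0.021    0.05588
  solve Keq expr → x = -2.3593e-04; check Q = 991.1
Then remove 0.008065 M of B.
Step 3:
                   L          X          B
  init       0.01058      0.021    0.04781
  Δ       -4.9760e-04 1.6587e-04 1.6587e-04
  eq         0.01008    0.02116    0.04798
  solve Keq expr → x = 1.6587e-04; check Q = 991.1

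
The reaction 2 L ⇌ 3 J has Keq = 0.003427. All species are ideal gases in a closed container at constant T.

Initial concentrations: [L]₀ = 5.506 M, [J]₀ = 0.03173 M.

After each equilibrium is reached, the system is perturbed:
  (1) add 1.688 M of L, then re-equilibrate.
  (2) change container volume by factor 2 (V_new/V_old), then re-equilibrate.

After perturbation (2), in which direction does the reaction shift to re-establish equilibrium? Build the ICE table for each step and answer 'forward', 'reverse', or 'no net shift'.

Direction: forward

Q₀ = 1.0538e-06 vs Keq = 0.003427 ⇒ Q<K, forward
Step 1:
                  L         J
  Initial     5.506   0.03173
  Change    -0.2815    0.4222
  Equil       5.225    0.4539
  solve Keq expr → x = 0.1407; check Q = 0.003427
Then add 1.688 M of L.
Step 2:
                  L         J
  Initial     6.913    0.4539
  Change   -0.05999   0.08998
  Equil       6.853    0.5439
  solve Keq expr → x = 0.02999; check Q = 0.003427
Then change container volume by factor 2 (V_new/V_old).
Step 3:
                  L         J
  Initial     3.426     0.272
  Change   -0.04512   0.06767
  Equil       3.381    0.3396
  solve Keq expr → x = 0.02256; check Q = 0.003427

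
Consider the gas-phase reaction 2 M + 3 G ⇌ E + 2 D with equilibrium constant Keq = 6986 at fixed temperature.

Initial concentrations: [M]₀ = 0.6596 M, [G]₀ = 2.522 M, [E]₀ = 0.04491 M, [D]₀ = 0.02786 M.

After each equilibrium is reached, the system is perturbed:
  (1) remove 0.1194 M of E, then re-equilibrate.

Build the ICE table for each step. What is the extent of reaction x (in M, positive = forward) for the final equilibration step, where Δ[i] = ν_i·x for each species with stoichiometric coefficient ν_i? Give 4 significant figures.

x = 2.2839e-04 M

Q₀ = 4.9947e-06 vs Keq = 6986 ⇒ Q<K, forward
Step 1:
                    M           G           E           D
  I            0.6596       2.522     0.04491     0.02786
  C            -0.657     -0.9855      0.3285       0.657
  E          0.002629       1.537      0.3734      0.6848
  solve Keq expr → x = 0.3285; check Q = 6986
Then remove 0.1194 M of E.
Step 2:
                    M           G           E           D
  I          0.002629       1.537       0.254      0.6848
  C       -4.5677e-04 -6.8516e-04  2.2839e-04  4.5677e-04
  E          0.002172       1.536      0.2542      0.6853
  solve Keq expr → x = 2.2839e-04; check Q = 6986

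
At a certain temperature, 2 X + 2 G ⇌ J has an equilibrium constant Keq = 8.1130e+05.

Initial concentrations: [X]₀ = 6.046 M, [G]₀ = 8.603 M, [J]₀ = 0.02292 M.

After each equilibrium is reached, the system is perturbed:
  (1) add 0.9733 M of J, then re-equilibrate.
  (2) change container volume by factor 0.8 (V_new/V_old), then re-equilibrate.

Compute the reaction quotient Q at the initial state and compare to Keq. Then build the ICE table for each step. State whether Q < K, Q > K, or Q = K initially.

Q₀ = 8.4719e-06 vs Keq = 8.1130e+05 ⇒ Q<K, forward
Step 1:
                    X           G           J
  I             6.046       8.603     0.02292
  C            -6.045      -6.045       3.023
  E        7.5750e-04       2.558       3.046
  solve Keq expr → x = 3.023; check Q = 8.1130e+05
Then add 0.9733 M of J.
Step 2:
                    X           G           J
  I        7.5750e-04       2.558       4.019
  C        1.1262e-04  1.1262e-04 -5.6309e-05
  E        8.7012e-04       2.558       4.019
  solve Keq expr → x = -5.6309e-05; check Q = 8.1130e+05
Then change container volume by factor 0.8 (V_new/V_old).
Step 3:
                    X           G           J
  I          0.001088       3.197       5.023
  C       -3.0930e-04 -3.0930e-04  1.5465e-04
  E        7.7834e-04       3.197       5.024
  solve Keq expr → x = 1.5465e-04; check Q = 8.1130e+05

Q₀ = 8.4719e-06; Q < K (proceeds forward)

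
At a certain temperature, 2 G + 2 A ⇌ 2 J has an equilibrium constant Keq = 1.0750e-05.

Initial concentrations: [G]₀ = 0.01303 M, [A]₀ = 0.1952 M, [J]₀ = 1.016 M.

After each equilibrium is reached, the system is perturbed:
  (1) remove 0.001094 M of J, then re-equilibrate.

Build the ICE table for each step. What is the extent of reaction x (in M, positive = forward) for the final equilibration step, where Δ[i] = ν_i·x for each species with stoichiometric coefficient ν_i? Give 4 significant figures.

x = 5.4303e-04 M

Q₀ = 1.5957e+05 vs Keq = 1.0750e-05 ⇒ Q>K, reverse
Step 1:
                    G           A           J
  Initial     0.01303      0.1952       1.016
  Change        1.012       1.012      -1.012
  Equil         1.025       1.207    0.004057
  solve Keq expr → x = -0.506; check Q = 1.0750e-05
Then remove 0.001094 M of J.
Step 2:
                    G           A           J
  Initial       1.025       1.207    0.002963
  Change    -0.001086   -0.001086    0.001086
  Equil         1.024       1.206    0.004049
  solve Keq expr → x = 5.4303e-04; check Q = 1.0750e-05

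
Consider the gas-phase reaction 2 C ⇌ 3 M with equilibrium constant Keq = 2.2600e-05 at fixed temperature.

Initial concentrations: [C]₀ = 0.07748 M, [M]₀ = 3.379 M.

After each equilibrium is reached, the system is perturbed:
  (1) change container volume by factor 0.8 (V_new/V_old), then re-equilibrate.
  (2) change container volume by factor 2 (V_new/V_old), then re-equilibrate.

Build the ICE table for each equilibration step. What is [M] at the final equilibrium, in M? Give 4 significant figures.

[M]_eq = 0.03593 M

Q₀ = 6427 vs Keq = 2.2600e-05 ⇒ Q>K, reverse
Step 1:
                   C          M
  I          0.07748      3.379
  C             2.22      -3.33
  E            2.297    0.04922
  solve Keq expr → x = -1.11; check Q = 2.2600e-05
Then change container volume by factor 0.8 (V_new/V_old).
Step 2:
                   C          M
  I            2.872    0.06153
  C         0.002915  -0.004372
  E            2.875    0.05716
  solve Keq expr → x = -0.001457; check Q = 2.2600e-05
Then change container volume by factor 2 (V_new/V_old).
Step 3:
                   C          M
  I            1.437    0.02858
  C        -0.004898   0.007347
  E            1.432    0.03593
  solve Keq expr → x = 0.002449; check Q = 2.2600e-05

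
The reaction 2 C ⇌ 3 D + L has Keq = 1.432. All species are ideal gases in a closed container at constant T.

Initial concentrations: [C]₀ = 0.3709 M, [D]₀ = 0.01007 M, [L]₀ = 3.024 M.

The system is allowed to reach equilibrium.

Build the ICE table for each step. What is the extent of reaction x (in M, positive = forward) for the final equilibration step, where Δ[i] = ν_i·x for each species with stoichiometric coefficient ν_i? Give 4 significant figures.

x = 0.08497 M

Q₀ = 2.2447e-05 vs Keq = 1.432 ⇒ Q<K, forward
Step 1:
                   C          D          L
  I           0.3709    0.01007      3.024
  C          -0.1699     0.2549    0.08497
  E            0.201      0.265      3.109
  solve Keq expr → x = 0.08497; check Q = 1.432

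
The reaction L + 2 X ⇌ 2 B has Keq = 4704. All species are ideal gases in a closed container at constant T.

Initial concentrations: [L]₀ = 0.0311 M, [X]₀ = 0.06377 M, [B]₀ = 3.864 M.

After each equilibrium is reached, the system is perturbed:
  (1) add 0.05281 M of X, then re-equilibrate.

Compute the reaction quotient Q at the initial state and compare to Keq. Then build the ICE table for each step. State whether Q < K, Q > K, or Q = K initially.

Q₀ = 1.1805e+05; Q > K (proceeds reverse)

Q₀ = 1.1805e+05 vs Keq = 4704 ⇒ Q>K, reverse
Step 1:
                   L          X          B
  I           0.0311    0.06377      3.864
  C          0.05906     0.1181    -0.1181
  E          0.09016     0.1819      3.746
  solve Keq expr → x = -0.05906; check Q = 4704
Then add 0.05281 M of X.
Step 2:
                   L          X          B
  I          0.09016     0.2347      3.746
  C         -0.01612   -0.03225    0.03225
  E          0.07404     0.2025      3.778
  solve Keq expr → x = 0.01612; check Q = 4704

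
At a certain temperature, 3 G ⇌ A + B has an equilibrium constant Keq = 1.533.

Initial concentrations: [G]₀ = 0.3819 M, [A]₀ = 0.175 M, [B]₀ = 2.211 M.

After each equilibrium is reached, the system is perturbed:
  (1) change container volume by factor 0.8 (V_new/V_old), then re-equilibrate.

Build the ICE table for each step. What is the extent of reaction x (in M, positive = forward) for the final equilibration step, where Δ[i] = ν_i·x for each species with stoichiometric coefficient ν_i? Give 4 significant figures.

x = 0.01101 M

Q₀ = 6.947 vs Keq = 1.533 ⇒ Q>K, reverse
Step 1:
                  G         A         B
  I          0.3819     0.175     2.211
  C          0.1687  -0.05624  -0.05624
  E          0.5506    0.1188     2.155
  solve Keq expr → x = -0.05624; check Q = 1.533
Then change container volume by factor 0.8 (V_new/V_old).
Step 2:
                  G         A         B
  I          0.6883    0.1485     2.693
  C        -0.03303   0.01101   0.01101
  E          0.6552    0.1595     2.704
  solve Keq expr → x = 0.01101; check Q = 1.533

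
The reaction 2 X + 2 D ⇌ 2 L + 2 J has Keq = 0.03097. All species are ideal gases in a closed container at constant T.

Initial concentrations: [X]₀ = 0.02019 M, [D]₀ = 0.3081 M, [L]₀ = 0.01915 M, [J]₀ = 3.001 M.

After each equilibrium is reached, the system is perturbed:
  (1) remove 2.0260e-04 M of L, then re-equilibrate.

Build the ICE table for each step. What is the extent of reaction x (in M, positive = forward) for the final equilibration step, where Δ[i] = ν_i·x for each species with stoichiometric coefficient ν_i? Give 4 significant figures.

Q₀ = 85.35 vs Keq = 0.03097 ⇒ Q>K, reverse
Step 1:
                  X         D         L         J
  init      0.02019    0.3081   0.01915     3.001
  Δ         0.01841   0.01841  -0.01841  -0.01841
  eq         0.0386    0.3265 7.4356e-04     2.983
  solve Keq expr → x = -0.009203; check Q = 0.03097
Then remove 2.0260e-04 M of L.
Step 2:
                  X         D         L         J
  init       0.0386    0.3265 5.4096e-04     2.983
  Δ       -1.9828e-04 -1.9828e-04 1.9828e-04 1.9828e-04
  eq         0.0384    0.3263 7.3924e-04     2.983
  solve Keq expr → x = 9.9141e-05; check Q = 0.03097

x = 9.9141e-05 M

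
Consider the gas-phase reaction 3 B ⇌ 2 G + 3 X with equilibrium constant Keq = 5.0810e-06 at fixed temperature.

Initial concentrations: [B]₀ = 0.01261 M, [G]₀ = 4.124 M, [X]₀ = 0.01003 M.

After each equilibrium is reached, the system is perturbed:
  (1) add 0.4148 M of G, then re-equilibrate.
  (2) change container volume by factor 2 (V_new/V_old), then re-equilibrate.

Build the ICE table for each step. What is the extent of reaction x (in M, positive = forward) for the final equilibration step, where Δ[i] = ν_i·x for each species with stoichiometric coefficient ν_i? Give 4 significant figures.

Q₀ = 8.558 vs Keq = 5.0810e-06 ⇒ Q>K, reverse
Step 1:
                    B           G           X
  init        0.01261       4.124     0.01003
  Δ          0.009879   -0.006586   -0.009879
  eq          0.02249       4.117  1.5050e-04
  solve Keq expr → x = -0.003293; check Q = 5.0810e-06
Then add 0.4148 M of G.
Step 2:
                    B           G           X
  init        0.02249       4.532  1.5050e-04
  Δ        9.2708e-06 -6.1805e-06 -9.2708e-06
  eq           0.0225       4.532  1.4123e-04
  solve Keq expr → x = -3.0903e-06; check Q = 5.0810e-06
Then change container volume by factor 2 (V_new/V_old).
Step 3:
                    B           G           X
  init        0.01125       2.266  7.0616e-05
  Δ       -4.1070e-05  2.7380e-05  4.1070e-05
  eq          0.01121       2.266  1.1169e-04
  solve Keq expr → x = 1.3690e-05; check Q = 5.0810e-06

x = 1.3690e-05 M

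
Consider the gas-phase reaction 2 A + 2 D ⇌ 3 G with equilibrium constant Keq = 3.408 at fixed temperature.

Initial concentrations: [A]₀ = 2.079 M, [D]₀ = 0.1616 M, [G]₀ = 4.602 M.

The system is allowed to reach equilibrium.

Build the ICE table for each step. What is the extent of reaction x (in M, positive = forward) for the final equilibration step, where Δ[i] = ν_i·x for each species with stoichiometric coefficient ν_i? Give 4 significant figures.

Q₀ = 863.5 vs Keq = 3.408 ⇒ Q>K, reverse
Step 1:
                    A           D           G
  I             2.079      0.1616       4.602
  C            0.9023      0.9023      -1.353
  E             2.981       1.064       3.249
  solve Keq expr → x = -0.4511; check Q = 3.408

x = -0.4511 M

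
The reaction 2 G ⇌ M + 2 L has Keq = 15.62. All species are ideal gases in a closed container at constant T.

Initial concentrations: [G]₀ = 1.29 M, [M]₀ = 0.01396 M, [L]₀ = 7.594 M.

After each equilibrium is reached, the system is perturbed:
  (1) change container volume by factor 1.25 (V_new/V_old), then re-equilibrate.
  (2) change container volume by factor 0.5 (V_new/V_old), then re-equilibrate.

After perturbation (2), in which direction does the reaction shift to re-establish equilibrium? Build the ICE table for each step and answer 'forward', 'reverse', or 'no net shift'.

Direction: reverse

Q₀ = 0.4838 vs Keq = 15.62 ⇒ Q<K, forward
Step 1:
                   G          M          L
  init          1.29    0.01396      7.594
  Δ          -0.3795     0.1897     0.3795
  eq          0.9105     0.2037      7.973
  solve Keq expr → x = 0.1897; check Q = 15.62
Then change container volume by factor 1.25 (V_new/V_old).
Step 2:
                   G          M          L
  init        0.7284      0.163      6.379
  Δ         -0.03696    0.01848    0.03696
  eq          0.6915     0.1814      6.416
  solve Keq expr → x = 0.01848; check Q = 15.62
Then change container volume by factor 0.5 (V_new/V_old).
Step 3:
                   G          M          L
  init         1.383     0.3629      12.83
  Δ           0.2206    -0.1103    -0.2206
  eq           1.604     0.2526      12.61
  solve Keq expr → x = -0.1103; check Q = 15.62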